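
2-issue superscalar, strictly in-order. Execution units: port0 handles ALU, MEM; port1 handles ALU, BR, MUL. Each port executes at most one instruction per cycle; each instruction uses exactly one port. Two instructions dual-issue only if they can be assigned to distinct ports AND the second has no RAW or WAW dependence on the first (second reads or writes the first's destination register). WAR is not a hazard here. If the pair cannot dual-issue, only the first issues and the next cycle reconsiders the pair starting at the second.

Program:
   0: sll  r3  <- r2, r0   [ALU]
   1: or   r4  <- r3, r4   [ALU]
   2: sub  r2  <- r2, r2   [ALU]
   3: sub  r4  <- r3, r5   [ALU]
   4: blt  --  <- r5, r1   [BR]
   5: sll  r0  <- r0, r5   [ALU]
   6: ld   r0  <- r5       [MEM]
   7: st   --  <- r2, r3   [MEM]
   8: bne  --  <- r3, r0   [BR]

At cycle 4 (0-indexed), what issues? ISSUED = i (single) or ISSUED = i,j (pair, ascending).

c0: i0 sll.ALU  RAW r3
c1: i1/i2 or.ALU sub.ALU  2-wide
c2: i3/i4 sub.ALU blt.BR  2-wide
c3: i5 sll.ALU  WAW r0
c4: i6 ld.MEM  no-port MEM/MEM
c5: i7/i8 st.MEM bne.BR  2-wide

ISSUED = 6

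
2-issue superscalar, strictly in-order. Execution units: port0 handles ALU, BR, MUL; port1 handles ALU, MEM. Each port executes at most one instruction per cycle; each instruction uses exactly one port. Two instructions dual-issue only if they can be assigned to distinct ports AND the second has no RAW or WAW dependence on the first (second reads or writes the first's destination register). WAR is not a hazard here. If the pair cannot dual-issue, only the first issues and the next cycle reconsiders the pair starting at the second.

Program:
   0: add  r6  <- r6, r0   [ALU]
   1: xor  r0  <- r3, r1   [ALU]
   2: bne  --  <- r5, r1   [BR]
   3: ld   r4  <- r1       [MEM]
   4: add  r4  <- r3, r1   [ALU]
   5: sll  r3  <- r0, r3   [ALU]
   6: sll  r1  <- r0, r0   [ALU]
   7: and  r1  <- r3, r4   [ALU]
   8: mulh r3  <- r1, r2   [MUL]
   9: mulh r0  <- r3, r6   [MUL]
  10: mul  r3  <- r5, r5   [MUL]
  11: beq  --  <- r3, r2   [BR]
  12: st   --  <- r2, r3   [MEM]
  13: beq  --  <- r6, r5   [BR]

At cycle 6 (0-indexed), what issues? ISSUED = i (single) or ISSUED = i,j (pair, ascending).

  cy0 -> i0,i1 (add.ALU+xor.ALU) 2-wide
  cy1 -> i2,i3 (bne.BR+ld.MEM) 2-wide
  cy2 -> i4,i5 (add.ALU+sll.ALU) 2-wide
  cy3 -> i6 (sll.ALU) WAW r1
  cy4 -> i7 (and.ALU) RAW r1
  cy5 -> i8 (mulh.MUL) no-port MUL/MUL
  cy6 -> i9 (mulh.MUL) no-port MUL/MUL
  cy7 -> i10 (mul.MUL) no-port MUL/BR
  cy8 -> i11,i12 (beq.BR+st.MEM) 2-wide
  cy9 -> i13 (beq.BR) tail

ISSUED = 9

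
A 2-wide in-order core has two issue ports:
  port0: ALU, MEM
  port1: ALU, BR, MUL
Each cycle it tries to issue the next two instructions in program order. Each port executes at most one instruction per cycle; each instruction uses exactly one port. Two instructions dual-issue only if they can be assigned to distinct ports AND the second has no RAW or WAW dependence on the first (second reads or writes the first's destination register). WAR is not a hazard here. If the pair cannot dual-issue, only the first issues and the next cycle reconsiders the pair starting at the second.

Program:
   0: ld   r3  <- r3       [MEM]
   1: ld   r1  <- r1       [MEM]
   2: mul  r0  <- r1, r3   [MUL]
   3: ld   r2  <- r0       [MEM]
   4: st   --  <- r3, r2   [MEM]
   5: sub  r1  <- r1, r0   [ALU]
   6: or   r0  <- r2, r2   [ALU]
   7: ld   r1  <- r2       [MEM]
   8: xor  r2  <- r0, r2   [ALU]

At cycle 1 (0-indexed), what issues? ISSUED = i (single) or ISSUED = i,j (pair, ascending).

ISSUED = 1

c0: i0 ld  no-port MEM/MEM
c1: i1 ld  RAW r1
c2: i2 mul  RAW r0
c3: i3 ld  no-port MEM/MEM
c4: i4&i5 st/sub  dual
c5: i6&i7 or/ld  dual
c6: i8 xor  tail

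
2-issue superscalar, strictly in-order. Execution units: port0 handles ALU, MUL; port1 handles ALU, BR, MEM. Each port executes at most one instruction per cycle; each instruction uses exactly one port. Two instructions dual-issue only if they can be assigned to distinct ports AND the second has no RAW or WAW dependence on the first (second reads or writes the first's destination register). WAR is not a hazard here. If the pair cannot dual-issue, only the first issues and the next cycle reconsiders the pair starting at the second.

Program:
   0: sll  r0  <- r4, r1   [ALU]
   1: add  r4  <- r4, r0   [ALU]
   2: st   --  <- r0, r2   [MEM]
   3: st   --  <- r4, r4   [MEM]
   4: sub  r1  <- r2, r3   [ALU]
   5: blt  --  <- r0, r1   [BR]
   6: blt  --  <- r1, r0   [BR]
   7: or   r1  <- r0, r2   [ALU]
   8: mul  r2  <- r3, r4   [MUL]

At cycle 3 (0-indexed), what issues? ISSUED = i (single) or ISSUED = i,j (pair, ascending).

0. sll @i0  | RAW r0
1. add+st @i1/i2  | 2-wide
2. st+sub @i3/i4  | 2-wide
3. blt @i5  | no-port BR/BR
4. blt+or @i6/i7  | 2-wide
5. mul @i8  | tail

ISSUED = 5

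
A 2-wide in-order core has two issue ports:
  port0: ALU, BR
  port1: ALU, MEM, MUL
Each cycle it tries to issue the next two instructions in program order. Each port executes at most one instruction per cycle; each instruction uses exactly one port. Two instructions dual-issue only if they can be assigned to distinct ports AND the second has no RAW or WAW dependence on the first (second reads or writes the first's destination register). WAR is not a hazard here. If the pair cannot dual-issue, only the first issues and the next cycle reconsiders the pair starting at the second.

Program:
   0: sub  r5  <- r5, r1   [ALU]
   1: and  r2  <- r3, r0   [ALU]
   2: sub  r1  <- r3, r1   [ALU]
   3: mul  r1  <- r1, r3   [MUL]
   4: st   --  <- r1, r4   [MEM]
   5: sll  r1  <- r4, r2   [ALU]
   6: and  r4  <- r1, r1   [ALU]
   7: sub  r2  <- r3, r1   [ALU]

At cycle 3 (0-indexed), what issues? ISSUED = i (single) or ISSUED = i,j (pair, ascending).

ISSUED = 4,5

c0: i0&i1 sub.ALU;and.ALU  pair
c1: i2 sub.ALU  RAW+WAW r1
c2: i3 mul.MUL  no-port MUL/MEM
c3: i4&i5 st.MEM;sll.ALU  pair
c4: i6&i7 and.ALU;sub.ALU  pair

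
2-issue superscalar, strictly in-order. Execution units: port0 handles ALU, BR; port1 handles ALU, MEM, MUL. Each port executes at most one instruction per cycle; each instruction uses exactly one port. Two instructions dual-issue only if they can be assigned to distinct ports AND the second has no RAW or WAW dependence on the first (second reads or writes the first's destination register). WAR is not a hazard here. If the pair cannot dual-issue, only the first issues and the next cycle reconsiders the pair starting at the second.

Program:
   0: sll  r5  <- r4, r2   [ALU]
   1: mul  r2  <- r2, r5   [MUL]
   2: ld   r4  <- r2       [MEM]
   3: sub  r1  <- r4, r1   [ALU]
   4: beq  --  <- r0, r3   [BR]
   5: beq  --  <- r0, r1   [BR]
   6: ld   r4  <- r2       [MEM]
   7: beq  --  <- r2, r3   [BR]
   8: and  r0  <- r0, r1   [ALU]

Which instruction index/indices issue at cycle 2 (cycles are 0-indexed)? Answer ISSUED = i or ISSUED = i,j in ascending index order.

ISSUED = 2

t=0 i0:sll.ALU ; RAW r5
t=1 i1:mul.MUL ; no-port MUL/MEM
t=2 i2:ld.MEM ; RAW r4
t=3 i3&i4:sub.ALU+beq.BR ; pair
t=4 i5&i6:beq.BR+ld.MEM ; pair
t=5 i7&i8:beq.BR+and.ALU ; pair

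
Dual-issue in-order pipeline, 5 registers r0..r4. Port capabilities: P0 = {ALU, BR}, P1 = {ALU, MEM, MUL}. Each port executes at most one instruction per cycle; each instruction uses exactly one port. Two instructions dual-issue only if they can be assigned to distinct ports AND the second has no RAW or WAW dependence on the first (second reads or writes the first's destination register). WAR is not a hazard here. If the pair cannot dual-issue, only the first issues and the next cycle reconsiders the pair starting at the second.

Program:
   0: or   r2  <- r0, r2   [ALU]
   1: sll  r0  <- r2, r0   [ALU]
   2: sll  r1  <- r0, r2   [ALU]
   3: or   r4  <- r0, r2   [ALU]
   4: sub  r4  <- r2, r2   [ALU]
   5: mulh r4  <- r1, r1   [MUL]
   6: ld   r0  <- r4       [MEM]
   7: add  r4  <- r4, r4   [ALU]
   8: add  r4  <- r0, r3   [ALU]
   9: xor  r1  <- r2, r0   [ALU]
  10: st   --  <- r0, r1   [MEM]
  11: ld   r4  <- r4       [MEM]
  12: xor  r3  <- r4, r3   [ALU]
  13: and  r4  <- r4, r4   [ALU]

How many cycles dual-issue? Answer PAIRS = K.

t=0 i0:or ; RAW r2
t=1 i1:sll ; RAW r0
t=2 i2/i3:sll;or ; pair
t=3 i4:sub ; WAW r4
t=4 i5:mulh ; no-port MUL/MEM
t=5 i6/i7:ld;add ; pair
t=6 i8/i9:add;xor ; pair
t=7 i10:st ; no-port MEM/MEM
t=8 i11:ld ; RAW r4
t=9 i12/i13:xor;and ; pair

PAIRS = 4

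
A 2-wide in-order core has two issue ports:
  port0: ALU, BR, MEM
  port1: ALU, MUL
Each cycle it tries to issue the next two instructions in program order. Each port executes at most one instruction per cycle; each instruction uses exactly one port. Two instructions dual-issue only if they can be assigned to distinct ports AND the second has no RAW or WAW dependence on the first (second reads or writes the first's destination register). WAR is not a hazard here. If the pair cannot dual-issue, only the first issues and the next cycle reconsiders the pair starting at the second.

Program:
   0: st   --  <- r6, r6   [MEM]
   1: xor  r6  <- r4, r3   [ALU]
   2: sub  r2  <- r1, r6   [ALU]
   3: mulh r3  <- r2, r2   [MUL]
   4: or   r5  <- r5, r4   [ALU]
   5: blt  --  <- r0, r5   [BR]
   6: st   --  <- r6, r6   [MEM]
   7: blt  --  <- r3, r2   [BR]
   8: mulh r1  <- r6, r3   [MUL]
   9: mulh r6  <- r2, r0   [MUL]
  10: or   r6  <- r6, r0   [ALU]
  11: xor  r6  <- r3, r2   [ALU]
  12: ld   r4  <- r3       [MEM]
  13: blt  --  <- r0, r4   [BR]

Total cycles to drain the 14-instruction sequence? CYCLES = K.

CYCLES = 10

#0 head=0: st.MEM;xor.ALU i0&i1 dual
#1 head=2: sub.ALU i2 RAW r2
#2 head=3: mulh.MUL;or.ALU i3&i4 dual
#3 head=5: blt.BR i5 no-port BR/MEM
#4 head=6: st.MEM i6 no-port MEM/BR
#5 head=7: blt.BR;mulh.MUL i7&i8 dual
#6 head=9: mulh.MUL i9 RAW+WAW r6
#7 head=10: or.ALU i10 WAW r6
#8 head=11: xor.ALU;ld.MEM i11&i12 dual
#9 head=13: blt.BR i13 tail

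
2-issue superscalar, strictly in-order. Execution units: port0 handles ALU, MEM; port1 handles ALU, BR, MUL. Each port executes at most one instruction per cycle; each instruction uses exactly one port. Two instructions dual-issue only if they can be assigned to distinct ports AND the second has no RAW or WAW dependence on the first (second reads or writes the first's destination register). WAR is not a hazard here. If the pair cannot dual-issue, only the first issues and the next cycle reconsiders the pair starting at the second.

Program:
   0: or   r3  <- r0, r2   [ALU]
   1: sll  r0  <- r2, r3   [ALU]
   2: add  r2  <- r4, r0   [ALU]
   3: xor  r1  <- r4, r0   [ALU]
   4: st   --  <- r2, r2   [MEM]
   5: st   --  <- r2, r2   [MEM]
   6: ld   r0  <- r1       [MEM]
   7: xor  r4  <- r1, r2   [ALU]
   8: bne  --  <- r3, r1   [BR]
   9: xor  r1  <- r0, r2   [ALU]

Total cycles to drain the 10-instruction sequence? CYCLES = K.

c0: i0 or.ALU  RAW r3
c1: i1 sll.ALU  RAW r0
c2: i2&i3 add.ALU;xor.ALU  2-wide
c3: i4 st.MEM  no-port MEM/MEM
c4: i5 st.MEM  no-port MEM/MEM
c5: i6&i7 ld.MEM;xor.ALU  2-wide
c6: i8&i9 bne.BR;xor.ALU  2-wide

CYCLES = 7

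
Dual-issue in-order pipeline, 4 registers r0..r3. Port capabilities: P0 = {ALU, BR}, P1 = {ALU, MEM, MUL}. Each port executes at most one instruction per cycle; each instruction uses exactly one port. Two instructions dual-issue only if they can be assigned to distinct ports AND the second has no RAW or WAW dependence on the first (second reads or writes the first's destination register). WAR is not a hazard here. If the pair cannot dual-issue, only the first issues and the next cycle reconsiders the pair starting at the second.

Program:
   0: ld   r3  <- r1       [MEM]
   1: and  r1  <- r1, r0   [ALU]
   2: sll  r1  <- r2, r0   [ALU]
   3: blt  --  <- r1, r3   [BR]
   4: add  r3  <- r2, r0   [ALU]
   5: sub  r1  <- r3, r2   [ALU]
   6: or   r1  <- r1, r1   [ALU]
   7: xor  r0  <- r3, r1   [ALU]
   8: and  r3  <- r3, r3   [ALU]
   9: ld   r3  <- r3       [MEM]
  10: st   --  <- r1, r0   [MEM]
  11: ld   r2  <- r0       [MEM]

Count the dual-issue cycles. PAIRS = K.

[0] i0,i1  ld;and  -- pair
[1] i2  sll  -- RAW r1
[2] i3,i4  blt;add  -- pair
[3] i5  sub  -- RAW+WAW r1
[4] i6  or  -- RAW r1
[5] i7,i8  xor;and  -- pair
[6] i9  ld  -- no-port MEM/MEM
[7] i10  st  -- no-port MEM/MEM
[8] i11  ld  -- tail

PAIRS = 3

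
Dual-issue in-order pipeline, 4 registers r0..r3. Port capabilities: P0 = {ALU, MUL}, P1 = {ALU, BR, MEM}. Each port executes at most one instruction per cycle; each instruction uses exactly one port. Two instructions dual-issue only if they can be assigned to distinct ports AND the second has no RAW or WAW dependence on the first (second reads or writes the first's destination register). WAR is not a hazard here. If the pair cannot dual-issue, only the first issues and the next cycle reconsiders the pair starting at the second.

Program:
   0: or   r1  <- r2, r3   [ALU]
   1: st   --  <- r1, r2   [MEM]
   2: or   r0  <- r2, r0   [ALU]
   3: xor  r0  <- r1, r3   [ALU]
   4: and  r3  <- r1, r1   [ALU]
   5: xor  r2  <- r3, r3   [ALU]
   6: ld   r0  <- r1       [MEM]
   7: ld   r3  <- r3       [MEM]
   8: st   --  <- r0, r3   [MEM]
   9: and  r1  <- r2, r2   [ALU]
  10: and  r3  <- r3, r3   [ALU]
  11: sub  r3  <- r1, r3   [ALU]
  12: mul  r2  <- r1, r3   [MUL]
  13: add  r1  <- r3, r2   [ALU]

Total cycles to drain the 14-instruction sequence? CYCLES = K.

t=0 i0:or ; RAW r1
t=1 i1+i2:st+or ; 2-wide
t=2 i3+i4:xor+and ; 2-wide
t=3 i5+i6:xor+ld ; 2-wide
t=4 i7:ld ; no-port MEM/MEM
t=5 i8+i9:st+and ; 2-wide
t=6 i10:and ; RAW+WAW r3
t=7 i11:sub ; RAW r3
t=8 i12:mul ; RAW r2
t=9 i13:add ; tail

CYCLES = 10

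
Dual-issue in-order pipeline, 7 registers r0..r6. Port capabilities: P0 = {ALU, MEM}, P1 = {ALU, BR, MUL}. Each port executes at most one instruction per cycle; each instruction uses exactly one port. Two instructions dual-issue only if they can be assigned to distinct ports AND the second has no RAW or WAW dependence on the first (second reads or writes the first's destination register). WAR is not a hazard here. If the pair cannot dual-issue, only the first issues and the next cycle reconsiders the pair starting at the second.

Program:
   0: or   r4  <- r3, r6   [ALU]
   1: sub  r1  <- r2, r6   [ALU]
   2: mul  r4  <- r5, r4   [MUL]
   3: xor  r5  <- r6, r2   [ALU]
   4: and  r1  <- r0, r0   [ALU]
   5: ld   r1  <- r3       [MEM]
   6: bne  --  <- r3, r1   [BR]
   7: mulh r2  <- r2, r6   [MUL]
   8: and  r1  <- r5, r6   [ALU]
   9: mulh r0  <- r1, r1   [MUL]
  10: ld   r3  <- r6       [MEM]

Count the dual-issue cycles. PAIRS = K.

  cy0 -> i0,i1 (or.ALU;sub.ALU) dual
  cy1 -> i2,i3 (mul.MUL;xor.ALU) dual
  cy2 -> i4 (and.ALU) WAW r1
  cy3 -> i5 (ld.MEM) RAW r1
  cy4 -> i6 (bne.BR) no-port BR/MUL
  cy5 -> i7,i8 (mulh.MUL;and.ALU) dual
  cy6 -> i9,i10 (mulh.MUL;ld.MEM) dual

PAIRS = 4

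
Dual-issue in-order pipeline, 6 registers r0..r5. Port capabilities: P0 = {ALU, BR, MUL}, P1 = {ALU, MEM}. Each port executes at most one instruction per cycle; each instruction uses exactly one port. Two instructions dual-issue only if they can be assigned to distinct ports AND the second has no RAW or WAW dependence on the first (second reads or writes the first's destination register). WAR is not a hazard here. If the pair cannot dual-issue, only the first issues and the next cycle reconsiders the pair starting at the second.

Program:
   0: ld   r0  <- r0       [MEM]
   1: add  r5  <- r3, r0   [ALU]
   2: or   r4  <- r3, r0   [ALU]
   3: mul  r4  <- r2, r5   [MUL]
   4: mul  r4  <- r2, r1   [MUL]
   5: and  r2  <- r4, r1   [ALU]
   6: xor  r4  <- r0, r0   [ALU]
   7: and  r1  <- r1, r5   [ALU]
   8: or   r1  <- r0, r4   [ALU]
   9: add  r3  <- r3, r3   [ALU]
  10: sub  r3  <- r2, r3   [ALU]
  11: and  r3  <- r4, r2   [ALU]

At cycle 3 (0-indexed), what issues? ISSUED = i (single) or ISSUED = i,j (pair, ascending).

  cy0 -> i0 (ld) RAW r0
  cy1 -> i1+i2 (add/or) dual
  cy2 -> i3 (mul) no-port MUL/MUL
  cy3 -> i4 (mul) RAW r4
  cy4 -> i5+i6 (and/xor) dual
  cy5 -> i7 (and) WAW r1
  cy6 -> i8+i9 (or/add) dual
  cy7 -> i10 (sub) WAW r3
  cy8 -> i11 (and) tail

ISSUED = 4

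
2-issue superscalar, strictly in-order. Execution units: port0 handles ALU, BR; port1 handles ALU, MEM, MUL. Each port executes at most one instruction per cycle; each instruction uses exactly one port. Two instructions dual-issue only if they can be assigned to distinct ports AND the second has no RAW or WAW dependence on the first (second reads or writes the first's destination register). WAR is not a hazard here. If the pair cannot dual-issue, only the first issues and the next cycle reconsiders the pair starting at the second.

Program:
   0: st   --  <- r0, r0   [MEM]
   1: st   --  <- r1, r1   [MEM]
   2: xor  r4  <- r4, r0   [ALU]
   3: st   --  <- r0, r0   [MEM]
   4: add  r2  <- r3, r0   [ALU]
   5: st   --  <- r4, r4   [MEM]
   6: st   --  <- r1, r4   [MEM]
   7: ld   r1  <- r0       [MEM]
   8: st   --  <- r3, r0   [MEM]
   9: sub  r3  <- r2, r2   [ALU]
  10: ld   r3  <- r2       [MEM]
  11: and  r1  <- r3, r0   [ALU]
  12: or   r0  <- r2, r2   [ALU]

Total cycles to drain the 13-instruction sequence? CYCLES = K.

CYCLES = 9

c0: i0 st.MEM  no-port MEM/MEM
c1: i1&i2 st.MEM/xor.ALU  pair
c2: i3&i4 st.MEM/add.ALU  pair
c3: i5 st.MEM  no-port MEM/MEM
c4: i6 st.MEM  no-port MEM/MEM
c5: i7 ld.MEM  no-port MEM/MEM
c6: i8&i9 st.MEM/sub.ALU  pair
c7: i10 ld.MEM  RAW r3
c8: i11&i12 and.ALU/or.ALU  pair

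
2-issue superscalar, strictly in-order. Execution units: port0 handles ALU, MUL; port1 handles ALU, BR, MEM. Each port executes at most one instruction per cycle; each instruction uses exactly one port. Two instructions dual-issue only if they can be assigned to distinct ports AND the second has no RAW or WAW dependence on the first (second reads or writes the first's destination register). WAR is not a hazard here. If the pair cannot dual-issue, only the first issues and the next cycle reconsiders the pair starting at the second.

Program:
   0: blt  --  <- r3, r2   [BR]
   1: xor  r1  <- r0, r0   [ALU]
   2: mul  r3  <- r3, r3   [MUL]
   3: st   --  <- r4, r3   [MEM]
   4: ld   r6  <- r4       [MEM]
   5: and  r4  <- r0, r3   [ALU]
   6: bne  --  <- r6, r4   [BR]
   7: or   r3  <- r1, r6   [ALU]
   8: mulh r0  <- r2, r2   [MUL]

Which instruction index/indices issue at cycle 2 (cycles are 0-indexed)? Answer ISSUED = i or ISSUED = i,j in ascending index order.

  cy0 -> i0,i1 (blt;xor) 2-wide
  cy1 -> i2 (mul) RAW r3
  cy2 -> i3 (st) no-port MEM/MEM
  cy3 -> i4,i5 (ld;and) 2-wide
  cy4 -> i6,i7 (bne;or) 2-wide
  cy5 -> i8 (mulh) tail

ISSUED = 3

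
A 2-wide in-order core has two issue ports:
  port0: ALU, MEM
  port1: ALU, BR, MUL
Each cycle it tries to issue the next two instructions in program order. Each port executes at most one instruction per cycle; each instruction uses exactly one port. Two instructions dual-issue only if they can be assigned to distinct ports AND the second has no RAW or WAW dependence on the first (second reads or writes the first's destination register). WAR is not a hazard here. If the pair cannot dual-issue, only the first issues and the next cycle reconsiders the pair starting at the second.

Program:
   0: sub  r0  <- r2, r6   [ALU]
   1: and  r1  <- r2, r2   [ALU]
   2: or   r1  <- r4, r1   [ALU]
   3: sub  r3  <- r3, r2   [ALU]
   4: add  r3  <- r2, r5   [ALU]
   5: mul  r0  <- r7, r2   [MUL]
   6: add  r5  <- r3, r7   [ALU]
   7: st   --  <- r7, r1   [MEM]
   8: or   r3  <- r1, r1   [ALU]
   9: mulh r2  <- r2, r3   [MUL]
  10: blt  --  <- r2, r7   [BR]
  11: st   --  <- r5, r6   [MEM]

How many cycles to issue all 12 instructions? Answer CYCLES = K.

0. sub.ALU;and.ALU @i0/i1  | 2-wide
1. or.ALU;sub.ALU @i2/i3  | 2-wide
2. add.ALU;mul.MUL @i4/i5  | 2-wide
3. add.ALU;st.MEM @i6/i7  | 2-wide
4. or.ALU @i8  | RAW r3
5. mulh.MUL @i9  | no-port MUL/BR
6. blt.BR;st.MEM @i10/i11  | 2-wide

CYCLES = 7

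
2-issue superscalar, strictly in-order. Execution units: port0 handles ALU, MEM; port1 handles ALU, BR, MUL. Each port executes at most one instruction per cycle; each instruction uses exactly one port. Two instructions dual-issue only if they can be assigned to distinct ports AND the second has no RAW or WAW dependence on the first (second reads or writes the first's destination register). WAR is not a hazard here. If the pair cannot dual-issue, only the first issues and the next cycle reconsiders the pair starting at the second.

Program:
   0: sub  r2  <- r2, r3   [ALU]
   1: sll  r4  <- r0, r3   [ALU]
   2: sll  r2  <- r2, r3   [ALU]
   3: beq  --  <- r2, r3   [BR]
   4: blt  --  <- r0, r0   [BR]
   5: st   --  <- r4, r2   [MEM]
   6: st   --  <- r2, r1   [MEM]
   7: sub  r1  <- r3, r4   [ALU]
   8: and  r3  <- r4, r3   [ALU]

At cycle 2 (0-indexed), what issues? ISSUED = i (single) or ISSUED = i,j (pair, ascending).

ISSUED = 3

[0] i0+i1  sub;sll  -- pair
[1] i2  sll  -- RAW r2
[2] i3  beq  -- no-port BR/BR
[3] i4+i5  blt;st  -- pair
[4] i6+i7  st;sub  -- pair
[5] i8  and  -- tail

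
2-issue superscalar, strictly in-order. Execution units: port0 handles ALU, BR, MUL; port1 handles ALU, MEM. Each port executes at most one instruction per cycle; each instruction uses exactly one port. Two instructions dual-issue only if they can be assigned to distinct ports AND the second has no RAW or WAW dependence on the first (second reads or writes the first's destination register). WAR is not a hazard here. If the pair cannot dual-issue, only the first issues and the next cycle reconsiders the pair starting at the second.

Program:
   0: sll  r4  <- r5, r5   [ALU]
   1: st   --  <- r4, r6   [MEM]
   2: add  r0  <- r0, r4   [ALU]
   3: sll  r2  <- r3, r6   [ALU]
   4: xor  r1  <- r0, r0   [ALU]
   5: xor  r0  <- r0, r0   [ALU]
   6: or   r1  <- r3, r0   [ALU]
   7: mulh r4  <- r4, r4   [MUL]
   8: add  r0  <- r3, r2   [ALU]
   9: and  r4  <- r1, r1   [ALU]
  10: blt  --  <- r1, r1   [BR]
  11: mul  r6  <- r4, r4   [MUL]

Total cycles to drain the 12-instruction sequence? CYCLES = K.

CYCLES = 8

  cy0 -> i0 (sll) RAW r4
  cy1 -> i1&i2 (st+add) pair
  cy2 -> i3&i4 (sll+xor) pair
  cy3 -> i5 (xor) RAW r0
  cy4 -> i6&i7 (or+mulh) pair
  cy5 -> i8&i9 (add+and) pair
  cy6 -> i10 (blt) no-port BR/MUL
  cy7 -> i11 (mul) tail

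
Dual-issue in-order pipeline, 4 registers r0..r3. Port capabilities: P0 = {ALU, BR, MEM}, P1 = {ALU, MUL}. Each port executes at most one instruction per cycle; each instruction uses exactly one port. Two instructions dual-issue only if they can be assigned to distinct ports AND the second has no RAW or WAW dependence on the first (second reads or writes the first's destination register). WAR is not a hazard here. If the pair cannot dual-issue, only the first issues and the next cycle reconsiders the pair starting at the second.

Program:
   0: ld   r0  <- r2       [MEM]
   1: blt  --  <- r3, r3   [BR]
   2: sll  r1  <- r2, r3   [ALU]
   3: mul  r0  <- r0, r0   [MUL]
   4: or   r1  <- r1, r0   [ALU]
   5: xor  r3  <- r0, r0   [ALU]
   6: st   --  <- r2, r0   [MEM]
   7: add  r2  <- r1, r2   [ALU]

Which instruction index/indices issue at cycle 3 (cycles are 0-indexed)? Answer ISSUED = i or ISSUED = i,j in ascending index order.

t=0 i0:ld ; no-port MEM/BR
t=1 i1,i2:blt sll ; dual
t=2 i3:mul ; RAW r0
t=3 i4,i5:or xor ; dual
t=4 i6,i7:st add ; dual

ISSUED = 4,5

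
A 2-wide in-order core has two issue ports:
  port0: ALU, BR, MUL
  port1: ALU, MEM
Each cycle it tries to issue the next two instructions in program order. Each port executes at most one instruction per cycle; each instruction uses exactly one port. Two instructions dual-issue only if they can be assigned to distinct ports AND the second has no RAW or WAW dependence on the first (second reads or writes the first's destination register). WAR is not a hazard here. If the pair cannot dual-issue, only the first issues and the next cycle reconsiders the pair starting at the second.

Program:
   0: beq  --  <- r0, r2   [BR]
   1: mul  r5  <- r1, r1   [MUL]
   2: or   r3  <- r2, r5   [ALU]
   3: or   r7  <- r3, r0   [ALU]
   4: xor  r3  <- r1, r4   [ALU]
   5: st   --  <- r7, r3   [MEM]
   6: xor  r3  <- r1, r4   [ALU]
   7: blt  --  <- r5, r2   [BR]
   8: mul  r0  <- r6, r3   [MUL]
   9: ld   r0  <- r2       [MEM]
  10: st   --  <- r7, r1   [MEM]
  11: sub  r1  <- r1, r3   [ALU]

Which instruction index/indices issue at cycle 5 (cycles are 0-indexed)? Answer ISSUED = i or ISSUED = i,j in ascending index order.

c0: i0 beq  no-port BR/MUL
c1: i1 mul  RAW r5
c2: i2 or  RAW r3
c3: i3&i4 or+xor  dual
c4: i5&i6 st+xor  dual
c5: i7 blt  no-port BR/MUL
c6: i8 mul  WAW r0
c7: i9 ld  no-port MEM/MEM
c8: i10&i11 st+sub  dual

ISSUED = 7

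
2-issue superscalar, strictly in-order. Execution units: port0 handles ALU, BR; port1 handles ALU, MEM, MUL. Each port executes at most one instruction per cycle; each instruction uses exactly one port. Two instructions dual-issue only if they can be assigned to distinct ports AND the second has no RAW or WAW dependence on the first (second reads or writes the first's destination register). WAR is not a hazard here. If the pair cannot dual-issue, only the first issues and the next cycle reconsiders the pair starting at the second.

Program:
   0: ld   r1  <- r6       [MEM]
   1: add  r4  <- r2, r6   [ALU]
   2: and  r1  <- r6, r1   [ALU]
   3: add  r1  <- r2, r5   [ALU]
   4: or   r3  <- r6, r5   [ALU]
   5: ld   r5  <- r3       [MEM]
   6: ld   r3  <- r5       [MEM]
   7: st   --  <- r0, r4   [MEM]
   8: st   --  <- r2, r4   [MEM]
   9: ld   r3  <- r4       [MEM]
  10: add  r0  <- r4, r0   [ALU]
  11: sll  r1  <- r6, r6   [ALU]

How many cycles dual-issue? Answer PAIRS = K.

PAIRS = 3

  cy0 -> i0+i1 (ld.MEM;add.ALU) pair
  cy1 -> i2 (and.ALU) WAW r1
  cy2 -> i3+i4 (add.ALU;or.ALU) pair
  cy3 -> i5 (ld.MEM) no-port MEM/MEM
  cy4 -> i6 (ld.MEM) no-port MEM/MEM
  cy5 -> i7 (st.MEM) no-port MEM/MEM
  cy6 -> i8 (st.MEM) no-port MEM/MEM
  cy7 -> i9+i10 (ld.MEM;add.ALU) pair
  cy8 -> i11 (sll.ALU) tail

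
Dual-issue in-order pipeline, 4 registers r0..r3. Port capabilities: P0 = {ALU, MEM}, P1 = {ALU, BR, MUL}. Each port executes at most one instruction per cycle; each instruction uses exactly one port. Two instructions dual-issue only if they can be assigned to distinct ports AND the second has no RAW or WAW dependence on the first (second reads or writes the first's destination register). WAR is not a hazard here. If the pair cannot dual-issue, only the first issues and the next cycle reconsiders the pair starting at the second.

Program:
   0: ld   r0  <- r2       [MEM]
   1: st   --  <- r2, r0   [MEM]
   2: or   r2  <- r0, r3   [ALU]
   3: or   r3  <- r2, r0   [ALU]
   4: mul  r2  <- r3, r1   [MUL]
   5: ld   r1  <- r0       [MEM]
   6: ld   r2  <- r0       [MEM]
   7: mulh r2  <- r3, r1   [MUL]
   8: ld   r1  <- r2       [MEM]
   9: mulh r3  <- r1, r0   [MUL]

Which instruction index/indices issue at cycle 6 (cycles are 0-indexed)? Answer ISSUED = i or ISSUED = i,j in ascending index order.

ISSUED = 8

  cy0 -> i0 (ld.MEM) no-port MEM/MEM
  cy1 -> i1/i2 (st.MEM;or.ALU) pair
  cy2 -> i3 (or.ALU) RAW r3
  cy3 -> i4/i5 (mul.MUL;ld.MEM) pair
  cy4 -> i6 (ld.MEM) WAW r2
  cy5 -> i7 (mulh.MUL) RAW r2
  cy6 -> i8 (ld.MEM) RAW r1
  cy7 -> i9 (mulh.MUL) tail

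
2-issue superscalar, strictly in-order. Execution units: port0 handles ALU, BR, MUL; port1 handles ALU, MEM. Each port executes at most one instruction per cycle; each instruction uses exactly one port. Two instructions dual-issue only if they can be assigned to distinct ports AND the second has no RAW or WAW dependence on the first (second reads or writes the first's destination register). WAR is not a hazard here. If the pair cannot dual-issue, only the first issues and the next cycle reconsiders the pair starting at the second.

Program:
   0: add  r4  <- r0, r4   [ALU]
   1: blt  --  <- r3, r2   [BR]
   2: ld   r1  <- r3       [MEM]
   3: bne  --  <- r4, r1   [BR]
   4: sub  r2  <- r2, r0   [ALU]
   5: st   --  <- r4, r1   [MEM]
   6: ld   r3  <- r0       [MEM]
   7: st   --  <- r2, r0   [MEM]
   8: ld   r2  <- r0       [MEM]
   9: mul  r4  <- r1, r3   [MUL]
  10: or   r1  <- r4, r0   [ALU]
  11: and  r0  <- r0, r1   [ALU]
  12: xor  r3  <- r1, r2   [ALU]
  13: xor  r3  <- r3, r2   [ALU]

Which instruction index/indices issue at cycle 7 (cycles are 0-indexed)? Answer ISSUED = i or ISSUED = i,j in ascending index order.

  cy0 -> i0,i1 (add.ALU+blt.BR) 2-wide
  cy1 -> i2 (ld.MEM) RAW r1
  cy2 -> i3,i4 (bne.BR+sub.ALU) 2-wide
  cy3 -> i5 (st.MEM) no-port MEM/MEM
  cy4 -> i6 (ld.MEM) no-port MEM/MEM
  cy5 -> i7 (st.MEM) no-port MEM/MEM
  cy6 -> i8,i9 (ld.MEM+mul.MUL) 2-wide
  cy7 -> i10 (or.ALU) RAW r1
  cy8 -> i11,i12 (and.ALU+xor.ALU) 2-wide
  cy9 -> i13 (xor.ALU) tail

ISSUED = 10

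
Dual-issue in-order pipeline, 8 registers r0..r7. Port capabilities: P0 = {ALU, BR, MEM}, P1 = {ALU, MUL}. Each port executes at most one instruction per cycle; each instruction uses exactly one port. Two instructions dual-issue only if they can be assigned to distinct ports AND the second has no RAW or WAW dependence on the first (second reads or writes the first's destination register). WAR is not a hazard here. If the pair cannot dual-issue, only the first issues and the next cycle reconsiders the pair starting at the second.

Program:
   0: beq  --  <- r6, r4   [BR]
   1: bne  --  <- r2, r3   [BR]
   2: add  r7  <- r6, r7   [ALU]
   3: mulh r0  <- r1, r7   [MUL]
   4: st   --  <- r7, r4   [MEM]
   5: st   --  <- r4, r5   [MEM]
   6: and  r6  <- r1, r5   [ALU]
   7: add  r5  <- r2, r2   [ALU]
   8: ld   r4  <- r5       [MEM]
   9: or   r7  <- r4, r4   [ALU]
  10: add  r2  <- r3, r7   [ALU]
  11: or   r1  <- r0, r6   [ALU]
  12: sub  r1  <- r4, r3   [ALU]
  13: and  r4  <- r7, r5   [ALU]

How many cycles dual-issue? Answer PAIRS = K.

PAIRS = 5

  cy0 -> i0 (beq) no-port BR/BR
  cy1 -> i1&i2 (bne add) pair
  cy2 -> i3&i4 (mulh st) pair
  cy3 -> i5&i6 (st and) pair
  cy4 -> i7 (add) RAW r5
  cy5 -> i8 (ld) RAW r4
  cy6 -> i9 (or) RAW r7
  cy7 -> i10&i11 (add or) pair
  cy8 -> i12&i13 (sub and) pair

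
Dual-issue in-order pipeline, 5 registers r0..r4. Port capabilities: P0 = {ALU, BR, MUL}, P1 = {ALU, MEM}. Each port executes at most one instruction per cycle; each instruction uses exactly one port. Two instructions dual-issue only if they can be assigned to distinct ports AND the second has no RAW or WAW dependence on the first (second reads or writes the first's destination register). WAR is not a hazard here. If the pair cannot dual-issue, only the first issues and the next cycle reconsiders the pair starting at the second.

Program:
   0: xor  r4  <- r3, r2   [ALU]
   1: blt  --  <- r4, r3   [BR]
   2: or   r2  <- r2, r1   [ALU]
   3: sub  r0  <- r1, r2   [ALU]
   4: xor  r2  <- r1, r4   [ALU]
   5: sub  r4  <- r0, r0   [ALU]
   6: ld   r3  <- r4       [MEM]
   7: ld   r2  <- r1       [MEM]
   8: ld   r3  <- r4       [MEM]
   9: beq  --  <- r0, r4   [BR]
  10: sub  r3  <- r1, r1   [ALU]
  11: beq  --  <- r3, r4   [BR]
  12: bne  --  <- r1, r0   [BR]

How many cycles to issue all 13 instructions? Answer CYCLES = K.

CYCLES = 10

  cy0 -> i0 (xor.ALU) RAW r4
  cy1 -> i1,i2 (blt.BR or.ALU) pair
  cy2 -> i3,i4 (sub.ALU xor.ALU) pair
  cy3 -> i5 (sub.ALU) RAW r4
  cy4 -> i6 (ld.MEM) no-port MEM/MEM
  cy5 -> i7 (ld.MEM) no-port MEM/MEM
  cy6 -> i8,i9 (ld.MEM beq.BR) pair
  cy7 -> i10 (sub.ALU) RAW r3
  cy8 -> i11 (beq.BR) no-port BR/BR
  cy9 -> i12 (bne.BR) tail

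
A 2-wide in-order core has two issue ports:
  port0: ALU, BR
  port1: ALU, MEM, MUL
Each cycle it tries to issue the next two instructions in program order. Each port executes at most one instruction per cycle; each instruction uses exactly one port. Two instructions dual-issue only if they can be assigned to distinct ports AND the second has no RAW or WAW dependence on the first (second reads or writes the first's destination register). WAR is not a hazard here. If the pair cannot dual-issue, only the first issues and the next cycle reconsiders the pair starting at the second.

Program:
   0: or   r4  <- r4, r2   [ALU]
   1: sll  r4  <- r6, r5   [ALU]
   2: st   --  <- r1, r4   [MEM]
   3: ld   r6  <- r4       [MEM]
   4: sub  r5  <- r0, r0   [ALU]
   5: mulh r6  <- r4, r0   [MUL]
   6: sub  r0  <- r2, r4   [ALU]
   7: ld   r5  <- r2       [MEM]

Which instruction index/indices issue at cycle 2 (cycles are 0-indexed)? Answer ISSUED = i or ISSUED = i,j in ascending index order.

[0] i0  or  -- WAW r4
[1] i1  sll  -- RAW r4
[2] i2  st  -- no-port MEM/MEM
[3] i3/i4  ld+sub  -- dual
[4] i5/i6  mulh+sub  -- dual
[5] i7  ld  -- tail

ISSUED = 2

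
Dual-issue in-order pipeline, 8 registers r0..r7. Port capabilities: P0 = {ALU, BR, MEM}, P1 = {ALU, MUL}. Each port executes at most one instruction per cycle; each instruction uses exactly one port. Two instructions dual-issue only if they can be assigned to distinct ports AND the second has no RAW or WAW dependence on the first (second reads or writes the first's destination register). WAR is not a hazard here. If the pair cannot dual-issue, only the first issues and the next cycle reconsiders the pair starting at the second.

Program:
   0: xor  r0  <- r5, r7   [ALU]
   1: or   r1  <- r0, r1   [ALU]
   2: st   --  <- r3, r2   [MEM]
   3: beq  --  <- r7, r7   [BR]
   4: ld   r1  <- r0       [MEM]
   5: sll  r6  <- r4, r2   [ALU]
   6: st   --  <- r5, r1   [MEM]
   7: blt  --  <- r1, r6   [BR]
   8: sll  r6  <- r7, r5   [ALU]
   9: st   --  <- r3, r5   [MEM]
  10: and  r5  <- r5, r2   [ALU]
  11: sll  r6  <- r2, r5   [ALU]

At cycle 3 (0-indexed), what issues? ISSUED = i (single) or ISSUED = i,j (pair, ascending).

0. xor.ALU @i0  | RAW r0
1. or.ALU st.MEM @i1&i2  | 2-wide
2. beq.BR @i3  | no-port BR/MEM
3. ld.MEM sll.ALU @i4&i5  | 2-wide
4. st.MEM @i6  | no-port MEM/BR
5. blt.BR sll.ALU @i7&i8  | 2-wide
6. st.MEM and.ALU @i9&i10  | 2-wide
7. sll.ALU @i11  | tail

ISSUED = 4,5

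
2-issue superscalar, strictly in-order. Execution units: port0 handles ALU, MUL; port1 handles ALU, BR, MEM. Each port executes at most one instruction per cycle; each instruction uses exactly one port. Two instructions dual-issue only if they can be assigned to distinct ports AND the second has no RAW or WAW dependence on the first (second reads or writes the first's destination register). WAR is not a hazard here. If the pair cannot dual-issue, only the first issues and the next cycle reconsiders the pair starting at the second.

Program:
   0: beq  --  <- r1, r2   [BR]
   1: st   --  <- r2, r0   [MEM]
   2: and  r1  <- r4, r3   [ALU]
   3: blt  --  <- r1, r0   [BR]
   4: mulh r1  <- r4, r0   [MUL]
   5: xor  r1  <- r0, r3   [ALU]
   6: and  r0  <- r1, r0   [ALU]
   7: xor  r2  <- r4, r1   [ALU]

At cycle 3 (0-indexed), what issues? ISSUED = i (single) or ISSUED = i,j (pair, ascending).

ISSUED = 5

  cy0 -> i0 (beq.BR) no-port BR/MEM
  cy1 -> i1/i2 (st.MEM;and.ALU) pair
  cy2 -> i3/i4 (blt.BR;mulh.MUL) pair
  cy3 -> i5 (xor.ALU) RAW r1
  cy4 -> i6/i7 (and.ALU;xor.ALU) pair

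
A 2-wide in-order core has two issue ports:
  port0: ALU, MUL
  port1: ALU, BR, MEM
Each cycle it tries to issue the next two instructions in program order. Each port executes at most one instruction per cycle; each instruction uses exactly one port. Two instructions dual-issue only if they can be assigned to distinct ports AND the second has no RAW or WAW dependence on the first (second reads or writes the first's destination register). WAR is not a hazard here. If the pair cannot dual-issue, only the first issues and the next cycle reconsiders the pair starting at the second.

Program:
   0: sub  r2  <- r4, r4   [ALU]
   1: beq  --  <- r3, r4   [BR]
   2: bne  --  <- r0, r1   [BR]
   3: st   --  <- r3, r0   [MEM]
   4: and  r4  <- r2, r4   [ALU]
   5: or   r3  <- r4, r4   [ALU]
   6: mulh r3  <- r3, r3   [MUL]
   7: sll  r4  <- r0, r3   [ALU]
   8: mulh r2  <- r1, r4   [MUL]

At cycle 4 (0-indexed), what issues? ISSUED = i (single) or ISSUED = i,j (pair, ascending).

ISSUED = 6

  cy0 -> i0+i1 (sub/beq) 2-wide
  cy1 -> i2 (bne) no-port BR/MEM
  cy2 -> i3+i4 (st/and) 2-wide
  cy3 -> i5 (or) RAW+WAW r3
  cy4 -> i6 (mulh) RAW r3
  cy5 -> i7 (sll) RAW r4
  cy6 -> i8 (mulh) tail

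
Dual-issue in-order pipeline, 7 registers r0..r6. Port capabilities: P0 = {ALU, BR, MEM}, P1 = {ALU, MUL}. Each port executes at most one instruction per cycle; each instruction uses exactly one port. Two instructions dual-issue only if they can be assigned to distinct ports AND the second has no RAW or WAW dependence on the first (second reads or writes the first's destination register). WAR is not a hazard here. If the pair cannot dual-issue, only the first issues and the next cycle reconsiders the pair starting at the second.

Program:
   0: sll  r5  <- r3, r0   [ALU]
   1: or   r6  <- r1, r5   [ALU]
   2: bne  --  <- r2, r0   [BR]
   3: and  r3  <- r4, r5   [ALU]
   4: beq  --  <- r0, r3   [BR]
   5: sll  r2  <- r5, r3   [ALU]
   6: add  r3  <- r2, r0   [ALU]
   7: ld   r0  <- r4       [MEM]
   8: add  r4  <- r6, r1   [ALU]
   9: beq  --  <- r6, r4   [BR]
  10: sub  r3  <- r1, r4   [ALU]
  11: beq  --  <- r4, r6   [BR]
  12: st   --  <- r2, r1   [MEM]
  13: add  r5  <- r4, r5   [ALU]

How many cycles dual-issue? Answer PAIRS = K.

PAIRS = 5

  cy0 -> i0 (sll.ALU) RAW r5
  cy1 -> i1/i2 (or.ALU/bne.BR) pair
  cy2 -> i3 (and.ALU) RAW r3
  cy3 -> i4/i5 (beq.BR/sll.ALU) pair
  cy4 -> i6/i7 (add.ALU/ld.MEM) pair
  cy5 -> i8 (add.ALU) RAW r4
  cy6 -> i9/i10 (beq.BR/sub.ALU) pair
  cy7 -> i11 (beq.BR) no-port BR/MEM
  cy8 -> i12/i13 (st.MEM/add.ALU) pair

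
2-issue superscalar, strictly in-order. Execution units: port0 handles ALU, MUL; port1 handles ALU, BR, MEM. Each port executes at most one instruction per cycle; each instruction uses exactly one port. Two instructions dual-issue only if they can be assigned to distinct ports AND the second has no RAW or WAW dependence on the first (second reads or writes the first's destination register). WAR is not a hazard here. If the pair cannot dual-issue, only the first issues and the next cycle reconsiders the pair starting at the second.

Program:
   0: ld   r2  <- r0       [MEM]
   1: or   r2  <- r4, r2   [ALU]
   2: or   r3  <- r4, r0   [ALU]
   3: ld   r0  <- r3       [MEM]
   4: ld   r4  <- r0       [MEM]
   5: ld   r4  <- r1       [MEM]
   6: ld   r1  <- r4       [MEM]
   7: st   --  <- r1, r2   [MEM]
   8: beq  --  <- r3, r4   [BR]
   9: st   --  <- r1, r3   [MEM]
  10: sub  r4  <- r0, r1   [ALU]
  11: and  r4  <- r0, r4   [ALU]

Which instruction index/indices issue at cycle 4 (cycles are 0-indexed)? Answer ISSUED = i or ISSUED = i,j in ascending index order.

ISSUED = 5

t=0 i0:ld ; RAW+WAW r2
t=1 i1,i2:or/or ; pair
t=2 i3:ld ; no-port MEM/MEM
t=3 i4:ld ; no-port MEM/MEM
t=4 i5:ld ; no-port MEM/MEM
t=5 i6:ld ; no-port MEM/MEM
t=6 i7:st ; no-port MEM/BR
t=7 i8:beq ; no-port BR/MEM
t=8 i9,i10:st/sub ; pair
t=9 i11:and ; tail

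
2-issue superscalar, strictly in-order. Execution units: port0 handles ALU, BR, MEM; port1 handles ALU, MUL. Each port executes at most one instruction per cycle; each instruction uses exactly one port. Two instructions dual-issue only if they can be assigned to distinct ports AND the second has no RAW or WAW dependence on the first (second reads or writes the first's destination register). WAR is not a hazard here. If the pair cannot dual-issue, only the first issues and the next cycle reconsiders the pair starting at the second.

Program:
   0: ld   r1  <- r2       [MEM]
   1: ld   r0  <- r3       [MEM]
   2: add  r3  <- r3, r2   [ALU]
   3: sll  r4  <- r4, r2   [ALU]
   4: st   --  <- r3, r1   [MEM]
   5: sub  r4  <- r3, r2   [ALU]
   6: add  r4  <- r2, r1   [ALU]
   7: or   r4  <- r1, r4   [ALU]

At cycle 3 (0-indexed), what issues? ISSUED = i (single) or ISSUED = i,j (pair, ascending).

  cy0 -> i0 (ld) no-port MEM/MEM
  cy1 -> i1&i2 (ld+add) dual
  cy2 -> i3&i4 (sll+st) dual
  cy3 -> i5 (sub) WAW r4
  cy4 -> i6 (add) RAW+WAW r4
  cy5 -> i7 (or) tail

ISSUED = 5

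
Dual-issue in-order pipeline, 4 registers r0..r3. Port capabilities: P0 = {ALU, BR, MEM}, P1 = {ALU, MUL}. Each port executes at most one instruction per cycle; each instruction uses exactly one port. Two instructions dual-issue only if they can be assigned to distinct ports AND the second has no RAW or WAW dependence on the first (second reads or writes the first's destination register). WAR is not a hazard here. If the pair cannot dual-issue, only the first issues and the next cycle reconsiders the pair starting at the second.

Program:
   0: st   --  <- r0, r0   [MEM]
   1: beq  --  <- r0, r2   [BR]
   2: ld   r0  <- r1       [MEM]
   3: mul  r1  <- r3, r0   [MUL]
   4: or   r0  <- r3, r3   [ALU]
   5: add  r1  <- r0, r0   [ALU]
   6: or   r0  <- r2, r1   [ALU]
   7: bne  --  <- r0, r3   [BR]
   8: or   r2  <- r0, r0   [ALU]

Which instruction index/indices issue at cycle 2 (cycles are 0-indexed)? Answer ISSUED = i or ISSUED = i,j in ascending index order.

ISSUED = 2

  cy0 -> i0 (st.MEM) no-port MEM/BR
  cy1 -> i1 (beq.BR) no-port BR/MEM
  cy2 -> i2 (ld.MEM) RAW r0
  cy3 -> i3+i4 (mul.MUL/or.ALU) pair
  cy4 -> i5 (add.ALU) RAW r1
  cy5 -> i6 (or.ALU) RAW r0
  cy6 -> i7+i8 (bne.BR/or.ALU) pair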